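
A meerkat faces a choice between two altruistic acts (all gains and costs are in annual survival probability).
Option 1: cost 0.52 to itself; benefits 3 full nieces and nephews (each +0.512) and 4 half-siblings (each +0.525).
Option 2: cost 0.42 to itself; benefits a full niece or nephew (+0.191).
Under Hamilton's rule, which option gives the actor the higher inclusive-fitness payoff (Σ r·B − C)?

Option 1

Option 1: r to a full niece or nephew = 0.25.
Option 1: r to a half-sibling = 0.25.
Option 1: Σ r·B − C = (3·0.25·0.512 + 4·0.25·0.525) − 0.52 = 0.389.
Option 2: r to a full niece or nephew = 0.25.
Option 2: Σ r·B − C = (1·0.25·0.191) − 0.42 = -0.37225.
Option 1 has the higher net inclusive-fitness payoff.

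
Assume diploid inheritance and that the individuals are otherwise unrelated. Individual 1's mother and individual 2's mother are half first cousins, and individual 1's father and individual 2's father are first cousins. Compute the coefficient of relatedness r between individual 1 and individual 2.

0.046875

Wright's path rule: contributions from independent ancestry routes add.
Individual 1 and individual 2 are related in two ways: half second cousins through their mothers (r = 1/64) and second cousins through their fathers (r = 1/32).
r = 1/64 + 1/32 = 3/64 = 0.046875.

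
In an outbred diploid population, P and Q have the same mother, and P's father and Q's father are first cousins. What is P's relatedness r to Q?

0.28125

Relatedness sums over independent paths through distinct common ancestors.
P and Q are related in two ways: half-sibs through their shared mother (r = 1/4) and second cousins through their fathers (r = 1/32).
r = 1/4 + 1/32 = 0.28125.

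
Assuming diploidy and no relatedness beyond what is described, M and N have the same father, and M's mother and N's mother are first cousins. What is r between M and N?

0.28125

With two independent routes of shared ancestry, r is the sum of the two contributions.
M and N are related in two ways: half-sibs through their shared father (r = 1/4) and second cousins through their mothers (r = 1/32).
r = 1/4 + 1/32 = 0.28125.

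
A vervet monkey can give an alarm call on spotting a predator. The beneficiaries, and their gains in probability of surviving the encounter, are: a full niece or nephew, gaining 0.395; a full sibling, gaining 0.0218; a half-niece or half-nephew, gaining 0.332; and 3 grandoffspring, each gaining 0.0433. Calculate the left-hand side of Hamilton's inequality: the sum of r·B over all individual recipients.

r to a full niece or nephew = 1/4 (full aunt/uncle↔niece/nephew: two paths of length 3 through the shared grandparent pair: r = 2·(1/2)^3 = 1/4).
r to a full sibling = 1/2 (full sibs share both parents — two paths of length 2: r = 2·(1/2)^2 = 1/2).
r to a half-niece or half-nephew = 0.125 (half-aunt/uncle↔niece/nephew: one path of length 3: r = (1/2)^3 = 1/8).
r to a grandoffspring = 0.25 (two parent–offspring links: r = (1/2)^2 = 1/4).
Summing one r·B term per recipient: 1·0.25·0.395 + 1·0.5·0.0218 + 1·0.125·0.332 + 3·0.25·0.0433 = 0.183625.

0.183625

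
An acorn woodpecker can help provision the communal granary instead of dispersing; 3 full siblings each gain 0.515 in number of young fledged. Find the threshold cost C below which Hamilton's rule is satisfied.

0.7725

r to a full sibling = 1/2 (full sibs share both parents — two paths of length 2: r = 2·(1/2)^2 = 1/2).
Hamilton's rule: n·r·B > C, so the trait is favored while C < n·r·B = 3·0.5·0.515 = 0.7725.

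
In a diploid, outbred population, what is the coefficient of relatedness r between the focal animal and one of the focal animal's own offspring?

0.5

Each parent–offspring link contributes a factor of 1/2, and independent paths through distinct common ancestors add.
One parent–offspring link: r = (1/2)^1 = 1/2.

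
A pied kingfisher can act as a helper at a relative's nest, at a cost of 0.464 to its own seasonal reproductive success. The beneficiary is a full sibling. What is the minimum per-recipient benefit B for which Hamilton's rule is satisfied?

0.928

r to a full sibling = 1/2 (full sibs share both parents — two paths of length 2: r = 2·(1/2)^2 = 1/2).
Hamilton's rule with n recipients of equal r: n·r·B > C, so B > C/(n·r) = 0.464/(1·0.5) = 0.928.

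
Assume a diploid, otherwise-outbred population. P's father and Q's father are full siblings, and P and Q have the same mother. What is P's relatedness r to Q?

With two independent routes of shared ancestry, r is the sum of the two contributions.
P and Q are related in two ways: first cousins through their fathers (r = 1/8) and half-sibs through their shared mother (r = 1/4).
r = 1/8 + 1/4 = 0.375.

0.375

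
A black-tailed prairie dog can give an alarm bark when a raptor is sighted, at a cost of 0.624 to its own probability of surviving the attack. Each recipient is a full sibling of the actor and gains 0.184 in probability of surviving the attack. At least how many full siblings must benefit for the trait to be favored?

r to a full sibling = 0.5 (full sibs share both parents — two paths of length 2: r = 2·(1/2)^2 = 1/2).
Hamilton's rule: n·r·B > C  ⇒  n > C/(r·B) = 0.624/(0.5·0.184) = 6.783.
The smallest integer exceeding 6.783 is 7.

7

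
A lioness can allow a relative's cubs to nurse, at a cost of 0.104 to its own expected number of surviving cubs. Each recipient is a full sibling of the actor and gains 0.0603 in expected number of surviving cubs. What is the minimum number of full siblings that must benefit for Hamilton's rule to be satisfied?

4

r to a full sibling = 1/2 (full sibs share both parents — two paths of length 2: r = 2·(1/2)^2 = 1/2).
Hamilton's rule: n·r·B > C  ⇒  n > C/(r·B) = 0.104/(0.5·0.0603) = 3.449.
The smallest integer exceeding 3.449 is 4.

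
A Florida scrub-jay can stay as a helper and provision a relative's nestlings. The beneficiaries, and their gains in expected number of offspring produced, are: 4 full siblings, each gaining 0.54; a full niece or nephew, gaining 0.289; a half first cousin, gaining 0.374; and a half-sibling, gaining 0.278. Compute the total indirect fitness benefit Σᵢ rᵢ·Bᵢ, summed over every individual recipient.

1.245125

r to a full sibling = 1/2 (full sibs share both parents — two paths of length 2: r = 2·(1/2)^2 = 1/2).
r to a full niece or nephew = 1/4 (full aunt/uncle↔niece/nephew: two paths of length 3 through the shared grandparent pair: r = 2·(1/2)^3 = 1/4).
r to a half first cousin = 0.0625 (half first cousins share one grandparent — one path of length 4: r = (1/2)^4 = 1/16).
r to a half-sibling = 0.25 (half-sibs share one parent — one path of length 2: r = (1/2)^2 = 1/4).
Summing one r·B term per recipient: 4·0.5·0.54 + 1·0.25·0.289 + 1·0.0625·0.374 + 1·0.25·0.278 = 1.245125.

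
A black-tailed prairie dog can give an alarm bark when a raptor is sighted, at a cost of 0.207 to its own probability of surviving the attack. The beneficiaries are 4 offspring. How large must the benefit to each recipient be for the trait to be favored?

r to an offspring = 0.5 (one parent–offspring link: r = (1/2)^1 = 1/2).
Hamilton's rule with n recipients of equal r: n·r·B > C, so B > C/(n·r) = 0.207/(4·0.5) = 0.1035.

0.1035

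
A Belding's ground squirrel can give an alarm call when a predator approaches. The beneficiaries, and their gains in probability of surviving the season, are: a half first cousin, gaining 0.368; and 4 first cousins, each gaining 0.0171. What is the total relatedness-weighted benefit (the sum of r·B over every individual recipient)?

0.03155

r to a half first cousin = 0.0625 (half first cousins share one grandparent — one path of length 4: r = (1/2)^4 = 1/16).
r to a first cousin = 0.125 (first cousins share one grandparent pair — two paths of length 4: r = 2·(1/2)^4 = 1/8).
Summing one r·B term per recipient: 1·0.0625·0.368 + 4·0.125·0.0171 = 0.03155.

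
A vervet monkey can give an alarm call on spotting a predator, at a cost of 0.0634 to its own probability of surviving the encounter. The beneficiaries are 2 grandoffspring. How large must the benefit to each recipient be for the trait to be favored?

r to a grandoffspring = 0.25 (two parent–offspring links: r = (1/2)^2 = 1/4).
Hamilton's rule with n recipients of equal r: n·r·B > C, so B > C/(n·r) = 0.0634/(2·0.25) = 0.1268.

0.1268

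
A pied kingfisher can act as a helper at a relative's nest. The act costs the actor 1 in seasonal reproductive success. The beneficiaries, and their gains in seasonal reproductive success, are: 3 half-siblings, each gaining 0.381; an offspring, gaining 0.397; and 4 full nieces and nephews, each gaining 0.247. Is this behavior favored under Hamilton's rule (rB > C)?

No

Hamilton's rule: the trait is favored when the sum of r·B over every recipient exceeds the actor's cost C.
r to a half-sibling = 1/4 (half-sibs share one parent — one path of length 2: r = (1/2)^2 = 1/4).
r to an offspring = 0.5 (one parent–offspring link: r = (1/2)^1 = 1/2).
r to a full niece or nephew = 1/4 (full aunt/uncle↔niece/nephew: two paths of length 3 through the shared grandparent pair: r = 2·(1/2)^3 = 1/4).
Summing one r·B term per recipient: 3·0.25·0.381 + 1·0.5·0.397 + 4·0.25·0.247 = 0.73125.
0.73125 < 1: the indirect benefit is less than the cost.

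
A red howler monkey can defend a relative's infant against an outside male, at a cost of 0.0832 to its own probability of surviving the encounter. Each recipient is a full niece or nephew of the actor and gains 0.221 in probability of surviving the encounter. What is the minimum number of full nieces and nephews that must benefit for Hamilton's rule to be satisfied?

r to a full niece or nephew = 0.25 (full aunt/uncle↔niece/nephew: two paths of length 3 through the shared grandparent pair: r = 2·(1/2)^3 = 1/4).
Hamilton's rule: n·r·B > C  ⇒  n > C/(r·B) = 0.0832/(0.25·0.221) = 1.506.
The smallest integer exceeding 1.506 is 2.

2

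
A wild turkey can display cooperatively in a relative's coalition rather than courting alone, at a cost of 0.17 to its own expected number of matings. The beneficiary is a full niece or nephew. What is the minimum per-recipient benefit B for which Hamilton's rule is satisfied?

0.68

r to a full niece or nephew = 1/4 (full aunt/uncle↔niece/nephew: two paths of length 3 through the shared grandparent pair: r = 2·(1/2)^3 = 1/4).
Hamilton's rule with n recipients of equal r: n·r·B > C, so B > C/(n·r) = 0.17/(1·0.25) = 0.68.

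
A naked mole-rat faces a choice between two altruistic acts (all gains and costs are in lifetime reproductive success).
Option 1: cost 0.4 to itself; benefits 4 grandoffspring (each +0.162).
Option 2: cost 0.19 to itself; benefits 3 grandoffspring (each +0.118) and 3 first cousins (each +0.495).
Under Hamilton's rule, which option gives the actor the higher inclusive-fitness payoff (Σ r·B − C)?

Option 1: r to a grandoffspring = 0.25.
Option 1: Σ r·B − C = (4·0.25·0.162) − 0.4 = -0.238.
Option 2: r to a grandoffspring = 0.25.
Option 2: r to a first cousin = 0.125.
Option 2: Σ r·B − C = (3·0.25·0.118 + 3·0.125·0.495) − 0.19 = 0.084125.
Option 2 has the higher net inclusive-fitness payoff.

Option 2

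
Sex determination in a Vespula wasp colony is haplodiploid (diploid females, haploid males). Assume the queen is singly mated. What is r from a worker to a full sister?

Haplodiploid full sisters inherit their father's entire haploid genome identically (contributing 1/2) and on average half of their mother's contribution (1/2 · 1/2 = 1/4); r = 1/2 + 1/4 = 3/4.

0.75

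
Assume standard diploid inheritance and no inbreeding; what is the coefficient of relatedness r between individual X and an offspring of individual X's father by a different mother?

Each parent–offspring link contributes a factor of 1/2, and independent paths through distinct common ancestors add.
Half-sibs share one parent — one path of length 2: r = (1/2)^2 = 1/4.

0.25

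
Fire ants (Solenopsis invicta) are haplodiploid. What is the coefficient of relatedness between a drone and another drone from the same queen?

Haploid brothers each carry a random half of the queen's diploid genome, so on average they share half: r = 1/2.

0.5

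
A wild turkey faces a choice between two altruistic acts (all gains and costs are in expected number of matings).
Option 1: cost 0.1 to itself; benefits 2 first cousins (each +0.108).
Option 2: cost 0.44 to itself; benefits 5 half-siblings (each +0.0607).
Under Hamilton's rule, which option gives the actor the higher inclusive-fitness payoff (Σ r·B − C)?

Option 1

Option 1: r to a first cousin = 0.125.
Option 1: Σ r·B − C = (2·0.125·0.108) − 0.1 = -0.073.
Option 2: r to a half-sibling = 0.25.
Option 2: Σ r·B − C = (5·0.25·0.0607) − 0.44 = -0.364125.
Option 1 has the higher net inclusive-fitness payoff.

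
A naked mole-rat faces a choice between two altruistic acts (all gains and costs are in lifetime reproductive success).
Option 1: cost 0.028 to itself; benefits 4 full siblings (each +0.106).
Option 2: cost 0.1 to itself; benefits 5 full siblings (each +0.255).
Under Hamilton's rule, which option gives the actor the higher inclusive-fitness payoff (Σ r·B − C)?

Option 2

Option 1: r to a full sibling = 0.5.
Option 1: Σ r·B − C = (4·0.5·0.106) − 0.028 = 0.184.
Option 2: r to a full sibling = 0.5.
Option 2: Σ r·B − C = (5·0.5·0.255) − 0.1 = 0.5375.
Option 2 has the higher net inclusive-fitness payoff.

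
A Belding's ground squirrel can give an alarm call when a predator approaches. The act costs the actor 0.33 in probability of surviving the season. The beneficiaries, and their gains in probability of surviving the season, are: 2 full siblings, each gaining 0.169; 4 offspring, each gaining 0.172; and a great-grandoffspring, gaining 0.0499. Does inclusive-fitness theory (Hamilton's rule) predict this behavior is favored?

Yes

Hamilton's rule: the trait is favored when the sum of r·B over every recipient exceeds the actor's cost C.
r to a full sibling = 1/2 (full sibs share both parents — two paths of length 2: r = 2·(1/2)^2 = 1/2).
r to an offspring = 0.5 (one parent–offspring link: r = (1/2)^1 = 1/2).
r to a great-grandoffspring = 1/8 (three parent–offspring links: r = (1/2)^3 = 1/8).
Summing one r·B term per recipient: 2·0.5·0.169 + 4·0.5·0.172 + 1·0.125·0.0499 = 0.5192375.
0.5192375 > 0.33: the indirect benefit exceeds the cost.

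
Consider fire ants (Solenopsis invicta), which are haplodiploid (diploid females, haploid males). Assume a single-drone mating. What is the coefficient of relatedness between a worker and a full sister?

0.75

Haplodiploid full sisters inherit their father's entire haploid genome identically (contributing 1/2) and on average half of their mother's contribution (1/2 · 1/2 = 1/4); r = 1/2 + 1/4 = 3/4.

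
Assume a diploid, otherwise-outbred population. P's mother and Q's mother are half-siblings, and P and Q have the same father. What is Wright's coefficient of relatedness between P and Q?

Independent pedigree routes through distinct common ancestors add.
P and Q are related in two ways: half first cousins through their mothers (r = 1/16) and half-sibs through their shared father (r = 1/4).
r = 1/16 + 1/4 = 0.3125.

0.3125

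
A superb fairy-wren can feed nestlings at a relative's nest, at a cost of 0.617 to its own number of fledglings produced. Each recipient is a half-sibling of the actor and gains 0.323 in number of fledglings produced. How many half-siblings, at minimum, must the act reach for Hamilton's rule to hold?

8

r to a half-sibling = 0.25 (half-sibs share one parent — one path of length 2: r = (1/2)^2 = 1/4).
Hamilton's rule: n·r·B > C  ⇒  n > C/(r·B) = 0.617/(0.25·0.323) = 7.641.
The smallest integer exceeding 7.641 is 8.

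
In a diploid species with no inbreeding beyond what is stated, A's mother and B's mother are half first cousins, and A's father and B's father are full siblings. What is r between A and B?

Relatedness sums over independent paths through distinct common ancestors.
A and B are related in two ways: half second cousins through their mothers (r = 1/64) and first cousins through their fathers (r = 1/8).
r = 1/64 + 1/8 = 0.140625.

0.140625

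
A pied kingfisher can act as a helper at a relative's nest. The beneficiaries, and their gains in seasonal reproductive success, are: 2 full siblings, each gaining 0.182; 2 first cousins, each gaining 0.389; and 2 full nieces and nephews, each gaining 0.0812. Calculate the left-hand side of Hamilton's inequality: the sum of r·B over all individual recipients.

r to a full sibling = 0.5 (full sibs share both parents — two paths of length 2: r = 2·(1/2)^2 = 1/2).
r to a first cousin = 1/8 (first cousins share one grandparent pair — two paths of length 4: r = 2·(1/2)^4 = 1/8).
r to a full niece or nephew = 0.25 (full aunt/uncle↔niece/nephew: two paths of length 3 through the shared grandparent pair: r = 2·(1/2)^3 = 1/4).
Summing one r·B term per recipient: 2·0.5·0.182 + 2·0.125·0.389 + 2·0.25·0.0812 = 0.31985.

0.31985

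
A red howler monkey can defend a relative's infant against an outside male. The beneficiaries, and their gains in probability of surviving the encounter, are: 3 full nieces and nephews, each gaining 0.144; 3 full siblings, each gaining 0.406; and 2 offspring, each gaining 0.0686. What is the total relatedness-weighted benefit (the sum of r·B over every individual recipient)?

r to a full niece or nephew = 0.25 (full aunt/uncle↔niece/nephew: two paths of length 3 through the shared grandparent pair: r = 2·(1/2)^3 = 1/4).
r to a full sibling = 0.5 (full sibs share both parents — two paths of length 2: r = 2·(1/2)^2 = 1/2).
r to an offspring = 1/2 (one parent–offspring link: r = (1/2)^1 = 1/2).
Summing one r·B term per recipient: 3·0.25·0.144 + 3·0.5·0.406 + 2·0.5·0.0686 = 0.7856.

0.7856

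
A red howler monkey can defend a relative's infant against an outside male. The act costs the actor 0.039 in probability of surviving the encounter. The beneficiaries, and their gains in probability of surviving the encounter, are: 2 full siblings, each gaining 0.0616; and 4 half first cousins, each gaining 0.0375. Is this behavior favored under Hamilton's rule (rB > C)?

Yes

Hamilton's rule: the trait is favored when the sum of r·B over every recipient exceeds the actor's cost C.
r to a full sibling = 0.5 (full sibs share both parents — two paths of length 2: r = 2·(1/2)^2 = 1/2).
r to a half first cousin = 1/16 (half first cousins share one grandparent — one path of length 4: r = (1/2)^4 = 1/16).
Summing one r·B term per recipient: 2·0.5·0.0616 + 4·0.0625·0.0375 = 0.070975.
0.070975 > 0.039: the indirect benefit exceeds the cost.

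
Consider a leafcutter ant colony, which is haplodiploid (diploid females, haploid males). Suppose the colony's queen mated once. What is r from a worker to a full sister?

0.75

Haplodiploid full sisters inherit their father's entire haploid genome identically (contributing 1/2) and on average half of their mother's contribution (1/2 · 1/2 = 1/4); r = 1/2 + 1/4 = 3/4.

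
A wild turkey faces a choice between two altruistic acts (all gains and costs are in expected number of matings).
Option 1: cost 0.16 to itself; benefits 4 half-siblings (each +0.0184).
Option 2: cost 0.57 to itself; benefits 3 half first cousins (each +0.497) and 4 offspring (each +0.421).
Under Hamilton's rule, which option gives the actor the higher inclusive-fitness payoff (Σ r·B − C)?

Option 1: r to a half-sibling = 0.25.
Option 1: Σ r·B − C = (4·0.25·0.0184) − 0.16 = -0.1416.
Option 2: r to a half first cousin = 0.0625.
Option 2: r to an offspring = 0.5.
Option 2: Σ r·B − C = (3·0.0625·0.497 + 4·0.5·0.421) − 0.57 = 0.3651875.
Option 2 has the higher net inclusive-fitness payoff.

Option 2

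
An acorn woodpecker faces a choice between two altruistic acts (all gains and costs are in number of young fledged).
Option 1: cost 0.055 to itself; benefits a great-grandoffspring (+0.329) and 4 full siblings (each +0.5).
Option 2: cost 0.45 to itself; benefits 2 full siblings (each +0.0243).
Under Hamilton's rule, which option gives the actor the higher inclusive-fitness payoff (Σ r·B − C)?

Option 1

Option 1: r to a great-grandoffspring = 0.125.
Option 1: r to a full sibling = 0.5.
Option 1: Σ r·B − C = (1·0.125·0.329 + 4·0.5·0.5) − 0.055 = 0.986125.
Option 2: r to a full sibling = 0.5.
Option 2: Σ r·B − C = (2·0.5·0.0243) − 0.45 = -0.4257.
Option 1 has the higher net inclusive-fitness payoff.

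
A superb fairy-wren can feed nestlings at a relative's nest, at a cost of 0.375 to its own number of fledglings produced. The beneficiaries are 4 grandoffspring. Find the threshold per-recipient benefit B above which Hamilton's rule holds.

r to a grandoffspring = 0.25 (two parent–offspring links: r = (1/2)^2 = 1/4).
Hamilton's rule with n recipients of equal r: n·r·B > C, so B > C/(n·r) = 0.375/(4·0.25) = 0.375.

0.375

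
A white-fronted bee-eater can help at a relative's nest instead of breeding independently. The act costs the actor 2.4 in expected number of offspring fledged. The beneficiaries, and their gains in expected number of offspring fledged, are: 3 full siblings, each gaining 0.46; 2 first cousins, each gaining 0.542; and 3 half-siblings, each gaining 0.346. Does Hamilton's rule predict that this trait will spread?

Hamilton's rule: the trait is favored when the sum of r·B over every recipient exceeds the actor's cost C.
r to a full sibling = 1/2 (full sibs share both parents — two paths of length 2: r = 2·(1/2)^2 = 1/2).
r to a first cousin = 1/8 (first cousins share one grandparent pair — two paths of length 4: r = 2·(1/2)^4 = 1/8).
r to a half-sibling = 1/4 (half-sibs share one parent — one path of length 2: r = (1/2)^2 = 1/4).
Summing one r·B term per recipient: 3·0.5·0.46 + 2·0.125·0.542 + 3·0.25·0.346 = 1.085.
1.085 < 2.4: the indirect benefit is less than the cost.

No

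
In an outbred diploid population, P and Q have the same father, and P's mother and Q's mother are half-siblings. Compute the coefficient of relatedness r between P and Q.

With two independent routes of shared ancestry, r is the sum of the two contributions.
P and Q are related in two ways: half-sibs through their shared father (r = 1/4) and half first cousins through their mothers (r = 1/16).
r = 1/4 + 1/16 = 0.3125.

0.3125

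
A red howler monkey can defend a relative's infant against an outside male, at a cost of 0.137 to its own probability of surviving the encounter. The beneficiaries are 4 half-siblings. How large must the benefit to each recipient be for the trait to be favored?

0.137

r to a half-sibling = 0.25 (half-sibs share one parent — one path of length 2: r = (1/2)^2 = 1/4).
Hamilton's rule with n recipients of equal r: n·r·B > C, so B > C/(n·r) = 0.137/(4·0.25) = 0.137.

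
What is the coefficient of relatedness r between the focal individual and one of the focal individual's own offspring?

0.5

Each parent–offspring link contributes a factor of 1/2, and independent paths through distinct common ancestors add.
One parent–offspring link: r = (1/2)^1 = 1/2.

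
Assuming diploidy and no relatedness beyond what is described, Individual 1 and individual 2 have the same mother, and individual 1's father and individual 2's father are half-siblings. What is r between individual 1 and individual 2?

0.3125

Wright's path rule: contributions from independent ancestry routes add.
Individual 1 and individual 2 are related in two ways: half-sibs through their shared mother (r = 1/4) and half first cousins through their fathers (r = 1/16).
r = 1/4 + 1/16 = 5/16 = 0.3125.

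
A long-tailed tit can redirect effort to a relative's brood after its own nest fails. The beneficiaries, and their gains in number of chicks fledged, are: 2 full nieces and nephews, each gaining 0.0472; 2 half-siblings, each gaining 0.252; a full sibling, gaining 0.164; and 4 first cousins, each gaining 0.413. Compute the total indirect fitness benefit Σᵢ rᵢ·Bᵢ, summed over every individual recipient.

0.4381

r to a full niece or nephew = 0.25 (full aunt/uncle↔niece/nephew: two paths of length 3 through the shared grandparent pair: r = 2·(1/2)^3 = 1/4).
r to a half-sibling = 0.25 (half-sibs share one parent — one path of length 2: r = (1/2)^2 = 1/4).
r to a full sibling = 1/2 (full sibs share both parents — two paths of length 2: r = 2·(1/2)^2 = 1/2).
r to a first cousin = 0.125 (first cousins share one grandparent pair — two paths of length 4: r = 2·(1/2)^4 = 1/8).
Summing one r·B term per recipient: 2·0.25·0.0472 + 2·0.25·0.252 + 1·0.5·0.164 + 4·0.125·0.413 = 0.4381.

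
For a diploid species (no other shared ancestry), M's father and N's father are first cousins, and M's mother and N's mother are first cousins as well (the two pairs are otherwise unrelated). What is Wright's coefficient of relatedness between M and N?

With two independent routes of shared ancestry, r is the sum of the two contributions.
M and N are related in two ways: second cousins through their fathers (r = 1/32) and second cousins through their mothers (r = 1/32).
r = 1/32 + 1/32 = 1/16 = 0.0625.

0.0625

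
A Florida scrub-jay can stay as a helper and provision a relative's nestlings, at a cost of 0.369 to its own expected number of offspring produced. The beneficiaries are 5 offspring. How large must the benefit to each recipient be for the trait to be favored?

r to an offspring = 0.5 (one parent–offspring link: r = (1/2)^1 = 1/2).
Hamilton's rule with n recipients of equal r: n·r·B > C, so B > C/(n·r) = 0.369/(5·0.5) = 0.1476.

0.1476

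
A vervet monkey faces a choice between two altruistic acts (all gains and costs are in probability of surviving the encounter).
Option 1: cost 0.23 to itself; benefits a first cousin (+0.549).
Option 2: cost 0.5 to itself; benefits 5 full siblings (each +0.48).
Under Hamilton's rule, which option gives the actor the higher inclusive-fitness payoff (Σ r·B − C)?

Option 1: r to a first cousin = 0.125.
Option 1: Σ r·B − C = (1·0.125·0.549) − 0.23 = -0.161375.
Option 2: r to a full sibling = 0.5.
Option 2: Σ r·B − C = (5·0.5·0.48) − 0.5 = 0.7.
Option 2 has the higher net inclusive-fitness payoff.

Option 2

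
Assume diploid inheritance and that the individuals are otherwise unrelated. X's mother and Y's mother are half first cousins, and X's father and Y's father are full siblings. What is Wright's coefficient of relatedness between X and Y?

0.140625

Relatedness sums over independent paths through distinct common ancestors.
X and Y are related in two ways: half second cousins through their mothers (r = 1/64) and first cousins through their fathers (r = 1/8).
r = 1/64 + 1/8 = 9/64 = 0.140625.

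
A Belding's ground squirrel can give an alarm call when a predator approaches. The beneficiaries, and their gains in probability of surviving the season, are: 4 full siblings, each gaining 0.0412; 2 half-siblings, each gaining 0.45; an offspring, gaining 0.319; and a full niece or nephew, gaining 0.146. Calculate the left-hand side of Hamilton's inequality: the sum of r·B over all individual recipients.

0.5034

r to a full sibling = 1/2 (full sibs share both parents — two paths of length 2: r = 2·(1/2)^2 = 1/2).
r to a half-sibling = 0.25 (half-sibs share one parent — one path of length 2: r = (1/2)^2 = 1/4).
r to an offspring = 1/2 (one parent–offspring link: r = (1/2)^1 = 1/2).
r to a full niece or nephew = 0.25 (full aunt/uncle↔niece/nephew: two paths of length 3 through the shared grandparent pair: r = 2·(1/2)^3 = 1/4).
Summing one r·B term per recipient: 4·0.5·0.0412 + 2·0.25·0.45 + 1·0.5·0.319 + 1·0.25·0.146 = 0.5034.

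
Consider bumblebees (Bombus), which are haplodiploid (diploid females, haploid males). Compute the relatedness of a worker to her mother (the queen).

One meiotic link between diploid queen and diploid daughter: r = 1/2.

0.5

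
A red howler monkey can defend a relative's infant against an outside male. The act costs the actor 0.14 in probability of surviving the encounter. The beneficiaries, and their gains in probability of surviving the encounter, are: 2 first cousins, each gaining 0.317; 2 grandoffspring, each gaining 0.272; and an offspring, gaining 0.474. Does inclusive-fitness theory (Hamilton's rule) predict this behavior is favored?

Hamilton's rule: the trait is favored when the sum of r·B over every recipient exceeds the actor's cost C.
r to a first cousin = 1/8 (first cousins share one grandparent pair — two paths of length 4: r = 2·(1/2)^4 = 1/8).
r to a grandoffspring = 1/4 (two parent–offspring links: r = (1/2)^2 = 1/4).
r to an offspring = 0.5 (one parent–offspring link: r = (1/2)^1 = 1/2).
Summing one r·B term per recipient: 2·0.125·0.317 + 2·0.25·0.272 + 1·0.5·0.474 = 0.45225.
0.45225 > 0.14: the indirect benefit exceeds the cost.

Yes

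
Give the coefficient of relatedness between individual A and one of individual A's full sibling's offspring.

Each parent–offspring link contributes a factor of 1/2, and independent paths through distinct common ancestors add.
Full aunt/uncle↔niece/nephew: two paths of length 3 through the shared grandparent pair: r = 2·(1/2)^3 = 1/4.

0.25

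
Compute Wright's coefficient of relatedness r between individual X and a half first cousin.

Half first cousins share one grandparent — one path of length 4: r = (1/2)^4 = 1/16.

0.0625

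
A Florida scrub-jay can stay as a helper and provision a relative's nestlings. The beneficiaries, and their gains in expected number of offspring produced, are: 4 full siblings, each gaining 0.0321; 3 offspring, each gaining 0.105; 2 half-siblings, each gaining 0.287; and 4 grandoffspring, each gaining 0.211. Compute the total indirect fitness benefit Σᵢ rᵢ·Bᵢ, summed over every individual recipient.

r to a full sibling = 1/2 (full sibs share both parents — two paths of length 2: r = 2·(1/2)^2 = 1/2).
r to an offspring = 1/2 (one parent–offspring link: r = (1/2)^1 = 1/2).
r to a half-sibling = 0.25 (half-sibs share one parent — one path of length 2: r = (1/2)^2 = 1/4).
r to a grandoffspring = 1/4 (two parent–offspring links: r = (1/2)^2 = 1/4).
Summing one r·B term per recipient: 4·0.5·0.0321 + 3·0.5·0.105 + 2·0.25·0.287 + 4·0.25·0.211 = 0.5762.

0.5762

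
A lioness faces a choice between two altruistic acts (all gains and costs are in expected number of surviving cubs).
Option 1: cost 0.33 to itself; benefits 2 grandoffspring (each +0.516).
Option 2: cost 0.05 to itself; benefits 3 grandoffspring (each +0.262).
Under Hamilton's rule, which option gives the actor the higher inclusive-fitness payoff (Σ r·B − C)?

Option 2

Option 1: r to a grandoffspring = 0.25.
Option 1: Σ r·B − C = (2·0.25·0.516) − 0.33 = -0.072.
Option 2: r to a grandoffspring = 0.25.
Option 2: Σ r·B − C = (3·0.25·0.262) − 0.05 = 0.1465.
Option 2 has the higher net inclusive-fitness payoff.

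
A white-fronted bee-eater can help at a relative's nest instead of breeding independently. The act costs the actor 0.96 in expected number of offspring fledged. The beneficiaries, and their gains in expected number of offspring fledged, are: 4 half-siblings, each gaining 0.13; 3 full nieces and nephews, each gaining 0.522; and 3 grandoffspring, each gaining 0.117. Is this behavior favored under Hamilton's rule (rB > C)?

No

Hamilton's rule: the trait is favored when the sum of r·B over every recipient exceeds the actor's cost C.
r to a half-sibling = 1/4 (half-sibs share one parent — one path of length 2: r = (1/2)^2 = 1/4).
r to a full niece or nephew = 1/4 (full aunt/uncle↔niece/nephew: two paths of length 3 through the shared grandparent pair: r = 2·(1/2)^3 = 1/4).
r to a grandoffspring = 0.25 (two parent–offspring links: r = (1/2)^2 = 1/4).
Summing one r·B term per recipient: 4·0.25·0.13 + 3·0.25·0.522 + 3·0.25·0.117 = 0.60925.
0.60925 < 0.96: the indirect benefit is less than the cost.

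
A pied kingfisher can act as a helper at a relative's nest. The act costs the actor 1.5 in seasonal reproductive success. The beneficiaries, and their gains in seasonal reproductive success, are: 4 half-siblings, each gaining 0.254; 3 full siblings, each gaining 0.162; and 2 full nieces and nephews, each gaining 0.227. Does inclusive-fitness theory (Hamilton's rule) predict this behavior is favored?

Hamilton's rule: the trait is favored when the sum of r·B over every recipient exceeds the actor's cost C.
r to a half-sibling = 1/4 (half-sibs share one parent — one path of length 2: r = (1/2)^2 = 1/4).
r to a full sibling = 1/2 (full sibs share both parents — two paths of length 2: r = 2·(1/2)^2 = 1/2).
r to a full niece or nephew = 0.25 (full aunt/uncle↔niece/nephew: two paths of length 3 through the shared grandparent pair: r = 2·(1/2)^3 = 1/4).
Summing one r·B term per recipient: 4·0.25·0.254 + 3·0.5·0.162 + 2·0.25·0.227 = 0.6105.
0.6105 < 1.5: the indirect benefit is less than the cost.

No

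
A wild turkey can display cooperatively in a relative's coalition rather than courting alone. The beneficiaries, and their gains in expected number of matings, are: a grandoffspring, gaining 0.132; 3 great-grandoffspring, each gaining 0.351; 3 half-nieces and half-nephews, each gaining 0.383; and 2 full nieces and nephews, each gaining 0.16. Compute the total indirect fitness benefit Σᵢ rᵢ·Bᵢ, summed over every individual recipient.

r to a grandoffspring = 1/4 (two parent–offspring links: r = (1/2)^2 = 1/4).
r to a great-grandoffspring = 0.125 (three parent–offspring links: r = (1/2)^3 = 1/8).
r to a half-niece or half-nephew = 0.125 (half-aunt/uncle↔niece/nephew: one path of length 3: r = (1/2)^3 = 1/8).
r to a full niece or nephew = 0.25 (full aunt/uncle↔niece/nephew: two paths of length 3 through the shared grandparent pair: r = 2·(1/2)^3 = 1/4).
Summing one r·B term per recipient: 1·0.25·0.132 + 3·0.125·0.351 + 3·0.125·0.383 + 2·0.25·0.16 = 0.38825.

0.38825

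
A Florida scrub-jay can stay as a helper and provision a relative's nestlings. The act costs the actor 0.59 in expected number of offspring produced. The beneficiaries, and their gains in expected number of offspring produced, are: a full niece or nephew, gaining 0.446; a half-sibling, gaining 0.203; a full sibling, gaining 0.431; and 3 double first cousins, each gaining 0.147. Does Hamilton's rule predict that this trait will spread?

Hamilton's rule: the trait is favored when the sum of r·B over every recipient exceeds the actor's cost C.
r to a full niece or nephew = 0.25 (full aunt/uncle↔niece/nephew: two paths of length 3 through the shared grandparent pair: r = 2·(1/2)^3 = 1/4).
r to a half-sibling = 0.25 (half-sibs share one parent — one path of length 2: r = (1/2)^2 = 1/4).
r to a full sibling = 1/2 (full sibs share both parents — two paths of length 2: r = 2·(1/2)^2 = 1/2).
r to a double first cousin = 0.25 (double first cousins share both grandparent pairs — four paths of length 4: r = 4·(1/2)^4 = 1/4).
Summing one r·B term per recipient: 1·0.25·0.446 + 1·0.25·0.203 + 1·0.5·0.431 + 3·0.25·0.147 = 0.488.
0.488 < 0.59: the indirect benefit is less than the cost.

No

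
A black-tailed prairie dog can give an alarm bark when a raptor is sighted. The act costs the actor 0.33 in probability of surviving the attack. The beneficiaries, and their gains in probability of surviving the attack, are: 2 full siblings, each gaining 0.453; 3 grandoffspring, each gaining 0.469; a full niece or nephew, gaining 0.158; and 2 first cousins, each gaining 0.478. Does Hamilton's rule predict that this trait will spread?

Hamilton's rule: the trait is favored when the sum of r·B over every recipient exceeds the actor's cost C.
r to a full sibling = 1/2 (full sibs share both parents — two paths of length 2: r = 2·(1/2)^2 = 1/2).
r to a grandoffspring = 0.25 (two parent–offspring links: r = (1/2)^2 = 1/4).
r to a full niece or nephew = 1/4 (full aunt/uncle↔niece/nephew: two paths of length 3 through the shared grandparent pair: r = 2·(1/2)^3 = 1/4).
r to a first cousin = 0.125 (first cousins share one grandparent pair — two paths of length 4: r = 2·(1/2)^4 = 1/8).
Summing one r·B term per recipient: 2·0.5·0.453 + 3·0.25·0.469 + 1·0.25·0.158 + 2·0.125·0.478 = 0.96375.
0.96375 > 0.33: the indirect benefit exceeds the cost.

Yes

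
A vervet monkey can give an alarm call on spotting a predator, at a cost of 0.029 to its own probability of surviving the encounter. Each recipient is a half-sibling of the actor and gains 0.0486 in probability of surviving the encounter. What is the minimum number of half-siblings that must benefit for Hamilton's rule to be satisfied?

3

r to a half-sibling = 1/4 (half-sibs share one parent — one path of length 2: r = (1/2)^2 = 1/4).
Hamilton's rule: n·r·B > C  ⇒  n > C/(r·B) = 0.029/(0.25·0.0486) = 2.387.
The smallest integer exceeding 2.387 is 3.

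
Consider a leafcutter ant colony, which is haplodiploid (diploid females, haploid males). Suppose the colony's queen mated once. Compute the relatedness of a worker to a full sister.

0.75

Haplodiploid full sisters inherit their father's entire haploid genome identically (contributing 1/2) and on average half of their mother's contribution (1/2 · 1/2 = 1/4); r = 1/2 + 1/4 = 3/4.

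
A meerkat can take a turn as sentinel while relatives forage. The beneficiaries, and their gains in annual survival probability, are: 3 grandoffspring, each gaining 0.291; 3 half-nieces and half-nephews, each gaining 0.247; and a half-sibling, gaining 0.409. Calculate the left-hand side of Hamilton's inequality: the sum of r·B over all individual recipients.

r to a grandoffspring = 1/4 (two parent–offspring links: r = (1/2)^2 = 1/4).
r to a half-niece or half-nephew = 0.125 (half-aunt/uncle↔niece/nephew: one path of length 3: r = (1/2)^3 = 1/8).
r to a half-sibling = 1/4 (half-sibs share one parent — one path of length 2: r = (1/2)^2 = 1/4).
Summing one r·B term per recipient: 3·0.25·0.291 + 3·0.125·0.247 + 1·0.25·0.409 = 0.413125.

0.413125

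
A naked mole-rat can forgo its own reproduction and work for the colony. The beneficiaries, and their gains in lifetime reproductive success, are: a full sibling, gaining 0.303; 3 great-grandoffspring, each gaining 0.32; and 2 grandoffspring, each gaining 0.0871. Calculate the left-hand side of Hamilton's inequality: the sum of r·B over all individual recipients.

0.31505

r to a full sibling = 1/2 (full sibs share both parents — two paths of length 2: r = 2·(1/2)^2 = 1/2).
r to a great-grandoffspring = 1/8 (three parent–offspring links: r = (1/2)^3 = 1/8).
r to a grandoffspring = 0.25 (two parent–offspring links: r = (1/2)^2 = 1/4).
Summing one r·B term per recipient: 1·0.5·0.303 + 3·0.125·0.32 + 2·0.25·0.0871 = 0.31505.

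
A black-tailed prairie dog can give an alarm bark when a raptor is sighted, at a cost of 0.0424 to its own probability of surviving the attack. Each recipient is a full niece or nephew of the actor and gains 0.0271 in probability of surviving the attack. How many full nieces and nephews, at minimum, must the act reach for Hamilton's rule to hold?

7

r to a full niece or nephew = 1/4 (full aunt/uncle↔niece/nephew: two paths of length 3 through the shared grandparent pair: r = 2·(1/2)^3 = 1/4).
Hamilton's rule: n·r·B > C  ⇒  n > C/(r·B) = 0.0424/(0.25·0.0271) = 6.258.
The smallest integer exceeding 6.258 is 7.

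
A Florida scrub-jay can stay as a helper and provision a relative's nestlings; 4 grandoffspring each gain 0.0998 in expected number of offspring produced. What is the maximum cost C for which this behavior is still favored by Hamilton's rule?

0.0998

r to a grandoffspring = 1/4 (two parent–offspring links: r = (1/2)^2 = 1/4).
Hamilton's rule: n·r·B > C, so the trait is favored while C < n·r·B = 4·0.25·0.0998 = 0.0998.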